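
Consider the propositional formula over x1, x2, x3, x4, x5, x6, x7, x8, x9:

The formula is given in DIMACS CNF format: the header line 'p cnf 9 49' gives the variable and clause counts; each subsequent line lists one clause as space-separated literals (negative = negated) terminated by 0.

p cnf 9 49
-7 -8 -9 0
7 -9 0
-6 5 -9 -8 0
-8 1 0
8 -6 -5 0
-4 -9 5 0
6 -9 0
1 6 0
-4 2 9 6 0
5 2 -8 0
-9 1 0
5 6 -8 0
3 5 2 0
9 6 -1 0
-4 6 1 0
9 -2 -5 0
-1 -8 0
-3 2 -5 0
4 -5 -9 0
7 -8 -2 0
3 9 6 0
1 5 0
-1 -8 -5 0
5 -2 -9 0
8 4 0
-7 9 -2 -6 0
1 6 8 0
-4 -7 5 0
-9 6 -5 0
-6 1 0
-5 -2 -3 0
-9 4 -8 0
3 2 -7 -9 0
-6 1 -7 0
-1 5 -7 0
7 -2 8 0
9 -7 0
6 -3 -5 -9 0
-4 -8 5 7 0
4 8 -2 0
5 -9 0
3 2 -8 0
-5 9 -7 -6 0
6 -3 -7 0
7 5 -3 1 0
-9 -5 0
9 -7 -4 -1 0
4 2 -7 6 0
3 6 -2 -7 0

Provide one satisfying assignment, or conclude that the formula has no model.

x1=True, x2=False, x3=True, x4=True, x5=False, x6=True, x7=False, x8=False, x9=False

Case x7 = False:
(¬x9) alone gives x9 = False.
Case x8 = False:
(x4) alone gives x4 = True.
(¬x2) alone gives x2 = False.
(x6) alone gives x6 = True.
(¬x5) alone gives x5 = False.
(x3) alone gives x3 = True.
(x1) alone gives x1 = True.
This assignment satisfies each clause.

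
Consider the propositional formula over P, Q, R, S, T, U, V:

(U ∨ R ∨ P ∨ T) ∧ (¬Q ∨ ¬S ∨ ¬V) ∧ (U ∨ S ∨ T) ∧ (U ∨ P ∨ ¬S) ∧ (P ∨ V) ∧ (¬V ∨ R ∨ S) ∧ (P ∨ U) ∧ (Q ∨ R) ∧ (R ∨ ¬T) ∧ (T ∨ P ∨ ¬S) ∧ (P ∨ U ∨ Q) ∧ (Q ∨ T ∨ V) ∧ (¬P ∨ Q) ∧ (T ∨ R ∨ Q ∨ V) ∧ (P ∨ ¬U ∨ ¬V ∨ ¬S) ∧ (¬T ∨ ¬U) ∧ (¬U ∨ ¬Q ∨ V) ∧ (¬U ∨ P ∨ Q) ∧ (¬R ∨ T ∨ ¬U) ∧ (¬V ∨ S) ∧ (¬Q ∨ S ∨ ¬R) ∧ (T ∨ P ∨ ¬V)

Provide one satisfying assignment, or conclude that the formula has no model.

P=True,  Q=True,  R=True,  S=True,  T=False,  U=False,  V=False

Try P = True.
The clause (Q) is unit, so Q = True.
Try S = True.
The clause (¬V) is unit, so V = False.
The clause (¬U) is unit, so U = False.
Try R = True.
No clause remains; T is free.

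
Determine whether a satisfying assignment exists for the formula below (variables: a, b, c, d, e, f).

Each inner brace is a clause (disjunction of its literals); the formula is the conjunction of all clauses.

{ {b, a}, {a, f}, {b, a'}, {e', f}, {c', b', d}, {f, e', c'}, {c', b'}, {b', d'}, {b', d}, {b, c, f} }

Branch on b: set b = 1.
From the singleton clause (c'), c = 0.
From the singleton clause (d'), d = 0.
That conflicts with the unit clause (d).
Undo b and try b = 0.
From the singleton clause (a), a = 1.
That conflicts with the unit clause (a').
Both values of b lead to a conflict.
No assignment satisfies every clause.

Unsatisfiable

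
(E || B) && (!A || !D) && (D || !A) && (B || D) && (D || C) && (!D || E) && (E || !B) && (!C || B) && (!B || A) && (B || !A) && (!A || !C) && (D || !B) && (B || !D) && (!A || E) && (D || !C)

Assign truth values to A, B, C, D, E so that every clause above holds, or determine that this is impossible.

UNSATISFIABLE

Case E = true:
Case A = false:
Unit clause (!B) forces B = false.
Unit clause (D) forces D = true.
That conflicts with the unit clause (!D).
That branch fails; take A = true instead.
Unit clause (!D) forces D = false.
That conflicts with the unit clause (D).
Both values of A lead to a conflict.
That branch fails; take E = false instead.
Unit clause (B) forces B = true.
That conflicts with the unit clause (!B).
Both values of E lead to a conflict.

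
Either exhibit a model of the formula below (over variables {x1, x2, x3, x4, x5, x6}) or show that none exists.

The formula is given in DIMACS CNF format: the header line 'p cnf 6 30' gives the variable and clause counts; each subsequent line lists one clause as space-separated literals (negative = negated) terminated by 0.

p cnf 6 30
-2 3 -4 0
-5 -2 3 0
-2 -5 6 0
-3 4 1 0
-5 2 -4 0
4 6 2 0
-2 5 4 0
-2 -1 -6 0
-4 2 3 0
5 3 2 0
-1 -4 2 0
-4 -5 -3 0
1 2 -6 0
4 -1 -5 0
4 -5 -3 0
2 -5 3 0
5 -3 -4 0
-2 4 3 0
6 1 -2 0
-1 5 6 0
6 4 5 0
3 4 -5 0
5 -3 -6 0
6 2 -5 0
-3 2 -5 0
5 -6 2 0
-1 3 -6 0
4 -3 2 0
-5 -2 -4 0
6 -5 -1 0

Try x2 = False.
Try x5 = False.
From the singleton clause (x3), x3 = True.
From the singleton clause (¬x4), x4 = False.
That conflicts with the unit clause (x4).
So x5 must be the other value — set x5 = True.
From the singleton clause (¬x4), x4 = False.
From the singleton clause (x6), x6 = True.
From the singleton clause (x1), x1 = True.
That conflicts with the unit clause (¬x1).
Either choice for x5 ends in contradiction.
So x2 must be the other value — set x2 = True.
Try x3 = True.
Try x5 = False.
From the singleton clause (x4), x4 = True.
That conflicts with the unit clause (¬x4).
So x5 must be the other value — set x5 = True.
From the singleton clause (x6), x6 = True.
From the singleton clause (¬x1), x1 = False.
From the singleton clause (x4), x4 = True.
That conflicts with the unit clause (¬x4).
Either choice for x5 ends in contradiction.
So x3 must be the other value — set x3 = False.
From the singleton clause (¬x4), x4 = False.
That conflicts with the unit clause (x4).
Either choice for x3 ends in contradiction.
Either choice for x2 ends in contradiction.

UNSATISFIABLE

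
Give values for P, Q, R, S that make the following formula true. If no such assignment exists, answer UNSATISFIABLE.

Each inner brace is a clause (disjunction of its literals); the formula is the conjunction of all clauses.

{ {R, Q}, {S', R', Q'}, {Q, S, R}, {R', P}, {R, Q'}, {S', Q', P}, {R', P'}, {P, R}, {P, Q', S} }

UNSATISFIABLE

Case R = 1:
From the singleton clause (P), P = 1.
That conflicts with the unit clause (P').
Backtrack on R: now try R = 0.
From the singleton clause (Q), Q = 1.
That conflicts with the unit clause (Q').
Neither R = 1 nor R = 0 works.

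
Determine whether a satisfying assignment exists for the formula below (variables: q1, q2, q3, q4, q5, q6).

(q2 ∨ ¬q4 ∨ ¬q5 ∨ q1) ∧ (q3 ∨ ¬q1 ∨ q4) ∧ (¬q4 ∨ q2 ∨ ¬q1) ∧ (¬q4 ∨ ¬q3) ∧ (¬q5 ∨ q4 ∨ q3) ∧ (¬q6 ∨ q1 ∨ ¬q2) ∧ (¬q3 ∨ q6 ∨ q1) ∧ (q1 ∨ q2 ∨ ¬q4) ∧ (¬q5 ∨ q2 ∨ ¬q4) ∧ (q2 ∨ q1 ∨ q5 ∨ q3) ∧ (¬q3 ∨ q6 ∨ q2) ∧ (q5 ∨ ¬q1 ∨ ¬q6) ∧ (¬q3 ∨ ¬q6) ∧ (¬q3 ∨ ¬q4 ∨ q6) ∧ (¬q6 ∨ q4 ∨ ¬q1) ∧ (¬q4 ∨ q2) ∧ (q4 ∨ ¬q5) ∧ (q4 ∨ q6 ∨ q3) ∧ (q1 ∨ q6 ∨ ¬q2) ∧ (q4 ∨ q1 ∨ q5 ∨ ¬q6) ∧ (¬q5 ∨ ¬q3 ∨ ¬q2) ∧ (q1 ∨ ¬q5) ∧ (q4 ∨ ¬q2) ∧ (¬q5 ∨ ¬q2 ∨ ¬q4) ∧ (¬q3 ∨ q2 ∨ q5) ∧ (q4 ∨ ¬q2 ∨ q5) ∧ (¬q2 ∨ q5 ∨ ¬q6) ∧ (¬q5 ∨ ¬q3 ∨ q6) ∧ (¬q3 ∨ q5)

Satisfiable

Case q4 = True:
From the singleton clause (¬q3), q3 = False.
From the singleton clause (q2), q2 = True.
From the singleton clause (¬q5), q5 = False.
From the singleton clause (¬q6), q6 = False.
From the singleton clause (q1), q1 = True.
This assignment satisfies each clause.
A satisfying assignment: q1 ↦ True, q2 ↦ True, q3 ↦ False, q4 ↦ True, q5 ↦ False, q6 ↦ False.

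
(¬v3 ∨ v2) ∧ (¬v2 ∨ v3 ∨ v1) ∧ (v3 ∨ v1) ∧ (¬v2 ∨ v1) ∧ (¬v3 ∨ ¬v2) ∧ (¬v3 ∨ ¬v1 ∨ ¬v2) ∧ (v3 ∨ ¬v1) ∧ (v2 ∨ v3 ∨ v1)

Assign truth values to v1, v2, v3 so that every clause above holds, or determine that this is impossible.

UNSATISFIABLE

Try v3 = False.
Unit clause (v1) forces v1 = True.
That conflicts with the unit clause (¬v1).
So v3 must be the other value — set v3 = True.
Unit clause (v2) forces v2 = True.
That conflicts with the unit clause (¬v2).
Both values of v3 lead to a conflict.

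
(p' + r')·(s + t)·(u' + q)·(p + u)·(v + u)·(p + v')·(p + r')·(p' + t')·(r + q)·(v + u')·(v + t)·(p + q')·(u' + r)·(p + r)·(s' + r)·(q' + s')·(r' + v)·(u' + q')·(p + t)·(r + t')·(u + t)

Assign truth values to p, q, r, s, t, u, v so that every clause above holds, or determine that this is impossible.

Try p = 0.
Unit clause (u) forces u = 1.
Unit clause (q) forces q = 1.
That conflicts with the unit clause (q').
So p must be the other value — set p = 1.
Unit clause (r') forces r = 0.
Unit clause (t') forces t = 0.
Unit clause (s) forces s = 1.
That conflicts with the unit clause (s').
Neither p = 1 nor p = 0 works.

UNSATISFIABLE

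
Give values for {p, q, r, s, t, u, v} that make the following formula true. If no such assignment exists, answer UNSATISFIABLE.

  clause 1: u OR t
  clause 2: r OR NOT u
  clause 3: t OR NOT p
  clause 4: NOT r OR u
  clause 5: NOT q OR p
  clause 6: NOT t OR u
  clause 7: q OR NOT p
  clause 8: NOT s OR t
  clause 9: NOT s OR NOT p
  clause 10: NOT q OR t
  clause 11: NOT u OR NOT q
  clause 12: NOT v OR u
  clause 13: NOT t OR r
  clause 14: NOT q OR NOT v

p ↦ false, q ↦ false, r ↦ true, s ↦ true, t ↦ true, u ↦ true, v ↦ false

Branch on u: set u = true.
The clause (r) is unit, so r = true.
The clause (NOT q) is unit, so q = false.
The clause (NOT p) is unit, so p = false.
Branch on s: set s = true.
The clause (t) is unit, so t = true.
Every clause is now satisfied; v is unconstrained.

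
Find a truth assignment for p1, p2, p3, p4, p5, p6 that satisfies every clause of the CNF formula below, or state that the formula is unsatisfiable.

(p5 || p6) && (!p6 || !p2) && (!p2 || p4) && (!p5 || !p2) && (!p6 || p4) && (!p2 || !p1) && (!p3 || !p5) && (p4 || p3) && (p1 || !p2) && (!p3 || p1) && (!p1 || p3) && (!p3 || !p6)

p1 ↦ false,  p2 ↦ false,  p3 ↦ false,  p4 ↦ true,  p5 ↦ true,  p6 ↦ true

Try p5 = true.
The clause (!p2) is unit, so p2 = false.
The clause (!p3) is unit, so p3 = false.
The clause (p4) is unit, so p4 = true.
The clause (!p1) is unit, so p1 = false.
No clause remains; p6 is free.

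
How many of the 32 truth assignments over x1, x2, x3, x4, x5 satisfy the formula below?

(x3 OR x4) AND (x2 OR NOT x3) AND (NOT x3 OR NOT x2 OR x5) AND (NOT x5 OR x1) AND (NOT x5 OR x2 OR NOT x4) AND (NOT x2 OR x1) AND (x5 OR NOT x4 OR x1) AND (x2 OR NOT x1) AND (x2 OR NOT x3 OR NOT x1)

4

There are 2^5 = 32 truth assignments over (x1, x2, x3, x4, x5).
Split on x1. With x1 = true, the clauses containing x1 are satisfied and NOT x1 drops from the rest; 4 of the 2^4 = 16 assignments to the other variables satisfy what remains.
With x1 = false, by the same count on the reduced clause set, 0 assignments work.
(One model: x1=T, x2=T, x3=F, x4=T, x5=F.)
Total: 4 + 0 = 4.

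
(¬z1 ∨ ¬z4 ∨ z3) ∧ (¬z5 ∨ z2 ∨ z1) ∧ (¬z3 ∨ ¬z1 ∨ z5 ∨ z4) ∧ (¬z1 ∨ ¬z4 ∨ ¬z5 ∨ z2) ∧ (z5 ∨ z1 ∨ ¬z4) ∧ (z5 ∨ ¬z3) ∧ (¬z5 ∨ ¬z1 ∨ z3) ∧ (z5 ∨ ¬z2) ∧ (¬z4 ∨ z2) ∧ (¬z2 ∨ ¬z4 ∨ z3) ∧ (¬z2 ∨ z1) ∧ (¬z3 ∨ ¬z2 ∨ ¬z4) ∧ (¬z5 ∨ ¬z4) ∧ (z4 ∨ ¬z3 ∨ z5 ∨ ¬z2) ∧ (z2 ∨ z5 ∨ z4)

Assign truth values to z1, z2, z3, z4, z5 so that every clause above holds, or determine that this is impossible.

z1=True; z2=False; z3=True; z4=False; z5=True

Suppose z5 = True.
The clause (¬z4) is unit, so z4 = False.
Suppose z2 = False.
The clause (z1) is unit, so z1 = True.
The clause (z3) is unit, so z3 = True.
Every clause now holds.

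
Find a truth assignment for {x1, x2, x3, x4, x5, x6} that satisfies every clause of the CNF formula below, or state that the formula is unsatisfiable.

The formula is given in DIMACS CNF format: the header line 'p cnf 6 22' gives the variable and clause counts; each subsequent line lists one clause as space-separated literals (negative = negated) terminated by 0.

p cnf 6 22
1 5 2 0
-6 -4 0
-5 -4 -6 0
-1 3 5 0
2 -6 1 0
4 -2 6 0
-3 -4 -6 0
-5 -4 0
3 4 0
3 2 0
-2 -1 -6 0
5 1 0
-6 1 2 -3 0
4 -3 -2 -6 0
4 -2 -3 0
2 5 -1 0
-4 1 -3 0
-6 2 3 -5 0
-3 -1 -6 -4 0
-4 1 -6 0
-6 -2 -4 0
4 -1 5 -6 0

Case x6 = False:
Case x4 = False:
From the singleton clause (¬x2), x2 = False.
From the singleton clause (x3), x3 = True.
Case x1 = False:
From the singleton clause (x5), x5 = True.
Every clause now holds.

x1: False,  x2: False,  x3: True,  x4: False,  x5: True,  x6: False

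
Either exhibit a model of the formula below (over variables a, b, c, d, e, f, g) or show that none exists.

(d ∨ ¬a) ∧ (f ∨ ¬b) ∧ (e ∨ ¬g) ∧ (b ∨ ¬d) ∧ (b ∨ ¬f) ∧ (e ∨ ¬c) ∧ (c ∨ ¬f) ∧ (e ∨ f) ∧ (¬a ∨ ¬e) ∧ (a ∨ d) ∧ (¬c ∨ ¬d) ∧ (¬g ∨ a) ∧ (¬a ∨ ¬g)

Suppose d = True.
From the singleton clause (b), b = True.
From the singleton clause (f), f = True.
From the singleton clause (c), c = True.
But (¬c) is also a unit clause — contradiction.
That branch fails; take d = False instead.
From the singleton clause (¬a), a = False.
But (a) is also a unit clause — contradiction.
Both values of d lead to a conflict.

UNSATISFIABLE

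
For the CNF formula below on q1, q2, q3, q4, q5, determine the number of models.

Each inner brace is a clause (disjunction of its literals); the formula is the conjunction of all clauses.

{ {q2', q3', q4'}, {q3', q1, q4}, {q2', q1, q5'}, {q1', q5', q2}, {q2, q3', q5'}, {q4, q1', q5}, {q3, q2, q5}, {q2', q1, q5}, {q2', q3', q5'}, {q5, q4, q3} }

There are 2^5 = 32 truth assignments over (q1, q2, q3, q4, q5).
Split on q5. With q5 = 1, the clauses containing q5 are satisfied and q5' drops from the rest; 4 of the 2^4 = 16 assignments to the other variables satisfy what remains.
With q5 = 0, by the same count on the reduced clause set, 3 assignments work.
Total: 4 + 3 = 7.

7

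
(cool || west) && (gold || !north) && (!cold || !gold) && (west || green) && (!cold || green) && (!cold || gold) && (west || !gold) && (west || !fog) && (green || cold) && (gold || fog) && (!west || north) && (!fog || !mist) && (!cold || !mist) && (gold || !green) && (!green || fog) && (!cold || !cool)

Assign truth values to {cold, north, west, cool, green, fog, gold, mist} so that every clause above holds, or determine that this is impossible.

Case cool = true:
The clause (!cold) is unit, so cold = false.
The clause (green) is unit, so green = true.
The clause (gold) is unit, so gold = true.
The clause (west) is unit, so west = true.
The clause (north) is unit, so north = true.
The clause (fog) is unit, so fog = true.
The clause (!mist) is unit, so mist = false.
Every clause now holds.

cold ↦ false,  north ↦ true,  west ↦ true,  cool ↦ true,  green ↦ true,  fog ↦ true,  gold ↦ true,  mist ↦ false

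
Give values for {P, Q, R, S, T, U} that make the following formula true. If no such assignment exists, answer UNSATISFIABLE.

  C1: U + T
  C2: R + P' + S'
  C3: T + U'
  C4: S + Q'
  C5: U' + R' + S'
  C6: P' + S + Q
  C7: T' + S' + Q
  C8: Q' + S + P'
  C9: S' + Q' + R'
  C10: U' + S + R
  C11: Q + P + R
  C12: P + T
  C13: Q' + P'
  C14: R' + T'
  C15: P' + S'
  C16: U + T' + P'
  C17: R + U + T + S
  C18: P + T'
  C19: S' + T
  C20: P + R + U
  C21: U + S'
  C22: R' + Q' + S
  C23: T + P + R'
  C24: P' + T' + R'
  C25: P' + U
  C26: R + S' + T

UNSATISFIABLE

Case U = 1:
Unit clause (T) forces T = 1.
Unit clause (R') forces R = 0.
Unit clause (S) forces S = 1.
Unit clause (P') forces P = 0.
Now (P) is unsatisfied and unit — conflict.
That branch fails; take U = 0 instead.
Unit clause (T) forces T = 1.
Unit clause (R') forces R = 0.
Unit clause (P') forces P = 0.
Now (P) is unsatisfied and unit — conflict.
Both values of U lead to a conflict.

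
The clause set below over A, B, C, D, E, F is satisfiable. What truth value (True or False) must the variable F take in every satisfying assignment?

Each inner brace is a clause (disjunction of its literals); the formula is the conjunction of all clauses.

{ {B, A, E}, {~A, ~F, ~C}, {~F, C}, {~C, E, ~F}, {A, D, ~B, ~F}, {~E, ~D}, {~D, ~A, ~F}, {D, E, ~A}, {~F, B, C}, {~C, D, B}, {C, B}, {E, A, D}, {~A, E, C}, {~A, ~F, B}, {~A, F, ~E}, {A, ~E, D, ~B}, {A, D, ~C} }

False

Suppose F = 1.
From the singleton clause (C), C = 1.
From the singleton clause (~A), A = 0.
From the singleton clause (E), E = 1.
From the singleton clause (~D), D = 0.
That conflicts with the unit clause (D).
So every satisfying assignment has F = False.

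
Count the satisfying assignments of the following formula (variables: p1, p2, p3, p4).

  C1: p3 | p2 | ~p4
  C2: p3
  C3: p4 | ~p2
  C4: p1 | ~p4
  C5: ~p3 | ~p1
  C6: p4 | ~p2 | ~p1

1

There are 2^4 = 16 truth assignments over (p1, p2, p3, p4).
Split on p1. With p1 = 1, the clauses containing p1 are satisfied and ~p1 drops from the rest; 0 of the 2^3 = 8 assignments to the other variables satisfy what remains.
With p1 = 0, by the same count on the reduced clause set, 1 assignment works.
Total: 0 + 1 = 1.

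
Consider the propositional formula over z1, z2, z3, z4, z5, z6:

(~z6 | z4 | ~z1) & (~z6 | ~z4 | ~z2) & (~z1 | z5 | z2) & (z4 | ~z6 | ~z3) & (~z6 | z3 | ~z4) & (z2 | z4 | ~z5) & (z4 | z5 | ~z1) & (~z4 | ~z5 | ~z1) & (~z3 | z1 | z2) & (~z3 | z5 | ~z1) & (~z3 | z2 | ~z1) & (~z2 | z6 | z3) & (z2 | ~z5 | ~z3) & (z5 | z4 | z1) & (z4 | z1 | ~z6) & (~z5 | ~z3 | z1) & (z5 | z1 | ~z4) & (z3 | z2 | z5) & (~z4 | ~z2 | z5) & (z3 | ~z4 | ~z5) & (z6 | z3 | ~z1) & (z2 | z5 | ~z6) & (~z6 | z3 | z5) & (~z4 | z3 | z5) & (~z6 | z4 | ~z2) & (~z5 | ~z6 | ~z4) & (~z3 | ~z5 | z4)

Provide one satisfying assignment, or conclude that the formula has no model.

Case z6 = 0:
Case z2 = 0:
Case z1 = 0:
From the singleton clause (~z3), z3 = 0.
From the singleton clause (z5), z5 = 1.
From the singleton clause (z4), z4 = 1.
But (~z4) is also a unit clause — contradiction.
Undo z1 and try z1 = 1.
From the singleton clause (z5), z5 = 1.
From the singleton clause (z4), z4 = 1.
But (~z4) is also a unit clause — contradiction.
Both values of z1 lead to a conflict.
Undo z2 and try z2 = 1.
From the singleton clause (z3), z3 = 1.
Case z5 = 1:
From the singleton clause (z1), z1 = 1.
From the singleton clause (~z4), z4 = 0.
But (z4) is also a unit clause — contradiction.
Undo z5 and try z5 = 0.
From the singleton clause (~z1), z1 = 0.
From the singleton clause (z4), z4 = 1.
But (~z4) is also a unit clause — contradiction.
Both values of z5 lead to a conflict.
Both values of z2 lead to a conflict.
Undo z6 and try z6 = 1.
Case z4 = 1:
From the singleton clause (~z2), z2 = 0.
From the singleton clause (z3), z3 = 1.
From the singleton clause (z1), z1 = 1.
But (~z1) is also a unit clause — contradiction.
Undo z4 and try z4 = 0.
From the singleton clause (~z1), z1 = 0.
But (z1) is also a unit clause — contradiction.
Both values of z4 lead to a conflict.
Both values of z6 lead to a conflict.

UNSATISFIABLE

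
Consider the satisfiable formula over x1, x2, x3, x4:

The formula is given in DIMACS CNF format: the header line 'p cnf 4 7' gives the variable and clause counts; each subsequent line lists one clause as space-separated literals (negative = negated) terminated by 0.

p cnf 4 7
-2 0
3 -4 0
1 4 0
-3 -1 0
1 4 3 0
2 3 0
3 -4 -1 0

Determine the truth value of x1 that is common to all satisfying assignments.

Suppose x1 = True.
(¬x2) alone gives x2 = False.
(¬x3) alone gives x3 = False.
That conflicts with the unit clause (x3).
So every satisfying assignment has x1 = False.

False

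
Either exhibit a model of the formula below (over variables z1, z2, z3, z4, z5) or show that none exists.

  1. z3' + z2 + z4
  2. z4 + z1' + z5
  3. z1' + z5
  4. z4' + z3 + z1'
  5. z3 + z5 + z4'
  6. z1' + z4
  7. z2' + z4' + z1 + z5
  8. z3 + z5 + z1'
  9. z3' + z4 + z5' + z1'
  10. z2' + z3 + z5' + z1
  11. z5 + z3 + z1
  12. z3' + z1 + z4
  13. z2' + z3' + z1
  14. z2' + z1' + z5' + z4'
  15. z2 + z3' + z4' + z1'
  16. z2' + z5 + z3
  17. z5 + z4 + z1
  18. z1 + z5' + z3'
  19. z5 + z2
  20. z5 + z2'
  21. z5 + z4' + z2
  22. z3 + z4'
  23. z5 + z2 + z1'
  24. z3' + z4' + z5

z1=0, z2=0, z3=0, z4=0, z5=1

Case z1 = 0:
Case z5 = 1:
Unit clause (z3') forces z3 = 0.
Unit clause (z2') forces z2 = 0.
Unit clause (z4') forces z4 = 0.
This assignment satisfies each clause.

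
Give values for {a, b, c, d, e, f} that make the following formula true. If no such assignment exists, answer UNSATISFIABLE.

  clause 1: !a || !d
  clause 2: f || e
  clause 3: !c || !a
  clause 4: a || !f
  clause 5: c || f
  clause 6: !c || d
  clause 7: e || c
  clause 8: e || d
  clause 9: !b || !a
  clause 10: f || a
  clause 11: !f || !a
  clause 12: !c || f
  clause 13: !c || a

Try a = false.
From the singleton clause (!f), f = false.
Now (f) is unsatisfied and unit — conflict.
So a must be the other value — set a = true.
From the singleton clause (!d), d = false.
From the singleton clause (!c), c = false.
From the singleton clause (f), f = true.
Now (!f) is unsatisfied and unit — conflict.
Either choice for a ends in contradiction.

UNSATISFIABLE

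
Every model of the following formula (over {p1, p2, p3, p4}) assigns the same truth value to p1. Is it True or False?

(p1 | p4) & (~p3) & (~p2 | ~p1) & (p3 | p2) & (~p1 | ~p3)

Suppose p1 = 1.
(~p3) alone gives p3 = 0.
(~p2) alone gives p2 = 0.
Now (p2) is unsatisfied and unit — conflict.
So every satisfying assignment has p1 = False.

False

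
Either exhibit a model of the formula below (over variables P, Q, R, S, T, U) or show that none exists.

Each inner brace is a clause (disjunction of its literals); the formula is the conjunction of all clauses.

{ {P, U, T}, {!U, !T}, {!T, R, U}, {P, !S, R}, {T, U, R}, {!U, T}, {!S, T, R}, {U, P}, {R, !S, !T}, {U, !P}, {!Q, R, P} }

Try U = false.
From the singleton clause (P), P = true.
But (!P) is also a unit clause — contradiction.
That branch fails; take U = true instead.
From the singleton clause (!T), T = false.
But (T) is also a unit clause — contradiction.
Both values of U lead to a conflict.

UNSATISFIABLE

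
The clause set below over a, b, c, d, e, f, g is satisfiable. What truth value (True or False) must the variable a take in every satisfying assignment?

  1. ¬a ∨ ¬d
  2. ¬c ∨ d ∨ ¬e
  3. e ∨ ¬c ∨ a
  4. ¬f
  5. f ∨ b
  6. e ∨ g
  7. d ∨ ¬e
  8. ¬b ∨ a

True

Suppose a = False.
Unit clause (¬f) forces f = False.
Unit clause (b) forces b = True.
But (¬b) is also a unit clause — contradiction.
So every satisfying assignment has a = True.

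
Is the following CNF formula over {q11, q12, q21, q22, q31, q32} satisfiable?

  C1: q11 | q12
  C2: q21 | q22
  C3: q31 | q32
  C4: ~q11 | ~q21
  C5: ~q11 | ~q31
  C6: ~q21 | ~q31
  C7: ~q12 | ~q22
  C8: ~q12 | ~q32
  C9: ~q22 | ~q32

Unsatisfiable

Branch on q11: set q11 = 1.
From the singleton clause (~q21), q21 = 0.
From the singleton clause (q22), q22 = 1.
From the singleton clause (~q31), q31 = 0.
From the singleton clause (q32), q32 = 1.
But (~q32) is also a unit clause — contradiction.
That branch fails; take q11 = 0 instead.
From the singleton clause (q12), q12 = 1.
From the singleton clause (~q22), q22 = 0.
From the singleton clause (q21), q21 = 1.
From the singleton clause (~q31), q31 = 0.
From the singleton clause (q32), q32 = 1.
But (~q32) is also a unit clause — contradiction.
Both values of q11 lead to a conflict.
No assignment satisfies every clause.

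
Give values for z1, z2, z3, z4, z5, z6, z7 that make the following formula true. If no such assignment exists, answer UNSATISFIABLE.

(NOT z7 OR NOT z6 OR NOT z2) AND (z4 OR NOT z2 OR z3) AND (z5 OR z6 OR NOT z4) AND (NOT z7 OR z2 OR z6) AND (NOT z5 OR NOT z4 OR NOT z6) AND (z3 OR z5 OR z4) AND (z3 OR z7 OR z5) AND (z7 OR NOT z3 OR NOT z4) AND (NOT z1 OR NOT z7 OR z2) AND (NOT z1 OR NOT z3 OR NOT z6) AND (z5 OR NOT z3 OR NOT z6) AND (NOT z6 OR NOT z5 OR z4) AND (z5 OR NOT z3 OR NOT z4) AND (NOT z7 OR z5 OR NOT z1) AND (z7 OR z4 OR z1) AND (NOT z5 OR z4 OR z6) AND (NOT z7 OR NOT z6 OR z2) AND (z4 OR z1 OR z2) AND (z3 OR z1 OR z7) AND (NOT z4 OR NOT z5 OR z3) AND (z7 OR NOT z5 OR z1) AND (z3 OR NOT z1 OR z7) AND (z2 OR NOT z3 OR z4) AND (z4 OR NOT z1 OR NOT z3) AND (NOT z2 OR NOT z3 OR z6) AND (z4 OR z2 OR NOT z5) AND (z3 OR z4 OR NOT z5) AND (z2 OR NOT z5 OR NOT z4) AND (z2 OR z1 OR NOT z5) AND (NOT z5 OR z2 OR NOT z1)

Branch on z7: set z7 = false.
Branch on z3: set z3 = true.
(NOT z4) alone gives z4 = false.
(z1) alone gives z1 = true.
Now (NOT z1) is unsatisfied and unit — conflict.
Undo z3 and try z3 = false.
(z5) alone gives z5 = true.
(z1) alone gives z1 = true.
Now (NOT z1) is unsatisfied and unit — conflict.
Either choice for z3 ends in contradiction.
Undo z7 and try z7 = true.
Branch on z6: set z6 = false.
(z2) alone gives z2 = true.
(NOT z3) alone gives z3 = false.
(z4) alone gives z4 = true.
(z5) alone gives z5 = true.
Now (NOT z5) is unsatisfied and unit — conflict.
Undo z6 and try z6 = true.
(NOT z2) alone gives z2 = false.
Now (z2) is unsatisfied and unit — conflict.
Either choice for z6 ends in contradiction.
Either choice for z7 ends in contradiction.

UNSATISFIABLE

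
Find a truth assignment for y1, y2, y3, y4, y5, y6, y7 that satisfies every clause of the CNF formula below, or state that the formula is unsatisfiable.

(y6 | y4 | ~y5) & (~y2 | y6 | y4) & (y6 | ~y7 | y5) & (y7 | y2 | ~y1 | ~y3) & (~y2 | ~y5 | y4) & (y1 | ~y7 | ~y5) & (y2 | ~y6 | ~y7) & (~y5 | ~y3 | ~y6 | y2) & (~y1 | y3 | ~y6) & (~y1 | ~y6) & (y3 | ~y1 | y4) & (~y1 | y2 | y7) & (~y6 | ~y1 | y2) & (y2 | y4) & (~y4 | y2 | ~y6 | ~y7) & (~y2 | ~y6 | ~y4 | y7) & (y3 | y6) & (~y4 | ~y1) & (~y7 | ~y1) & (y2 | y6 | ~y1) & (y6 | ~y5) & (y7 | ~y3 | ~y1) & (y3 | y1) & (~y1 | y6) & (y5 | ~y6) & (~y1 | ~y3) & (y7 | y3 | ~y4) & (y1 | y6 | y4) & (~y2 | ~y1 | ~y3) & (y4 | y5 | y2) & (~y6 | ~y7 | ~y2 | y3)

y1=0,  y2=1,  y3=1,  y4=1,  y5=0,  y6=0,  y7=0

Try y1 = 0.
The clause (y3) is unit, so y3 = 1.
Try y7 = 0.
Try y2 = 1.
Try y6 = 0.
The clause (y4) is unit, so y4 = 1.
The clause (~y5) is unit, so y5 = 0.
All clauses are satisfied.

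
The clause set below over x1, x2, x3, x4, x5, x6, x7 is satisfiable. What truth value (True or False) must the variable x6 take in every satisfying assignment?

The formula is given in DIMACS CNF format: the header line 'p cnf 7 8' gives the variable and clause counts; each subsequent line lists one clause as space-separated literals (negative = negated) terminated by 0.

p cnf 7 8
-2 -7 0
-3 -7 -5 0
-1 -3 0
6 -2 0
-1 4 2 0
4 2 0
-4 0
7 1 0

True

Suppose x6 = False.
The clause (¬x2) is unit, so x2 = False.
The clause (x4) is unit, so x4 = True.
Now (¬x4) is unsatisfied and unit — conflict.
So every satisfying assignment has x6 = True.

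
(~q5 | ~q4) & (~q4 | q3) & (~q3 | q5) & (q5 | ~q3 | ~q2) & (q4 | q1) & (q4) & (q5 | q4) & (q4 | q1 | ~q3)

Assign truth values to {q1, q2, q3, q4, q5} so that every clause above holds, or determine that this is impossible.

Unit clause (q4) forces q4 = 1.
Unit clause (~q5) forces q5 = 0.
Unit clause (q3) forces q3 = 1.
That conflicts with the unit clause (~q3).

UNSATISFIABLE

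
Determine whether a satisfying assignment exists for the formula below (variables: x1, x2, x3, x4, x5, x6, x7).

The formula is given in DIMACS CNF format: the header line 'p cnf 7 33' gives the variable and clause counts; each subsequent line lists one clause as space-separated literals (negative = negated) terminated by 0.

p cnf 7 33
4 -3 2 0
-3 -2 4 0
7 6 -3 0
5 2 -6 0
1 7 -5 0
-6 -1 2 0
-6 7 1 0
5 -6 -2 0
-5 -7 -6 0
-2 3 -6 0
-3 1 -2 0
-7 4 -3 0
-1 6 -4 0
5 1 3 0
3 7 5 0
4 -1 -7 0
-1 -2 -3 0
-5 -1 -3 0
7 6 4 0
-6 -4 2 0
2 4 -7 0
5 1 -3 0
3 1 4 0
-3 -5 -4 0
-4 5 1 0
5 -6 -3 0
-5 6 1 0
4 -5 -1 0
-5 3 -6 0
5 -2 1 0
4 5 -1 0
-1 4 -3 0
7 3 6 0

No, unsatisfiable

Case x4 = True:
Case x1 = False:
Unit clause (x5) forces x5 = True.
Unit clause (x7) forces x7 = True.
Unit clause (¬x6) forces x6 = False.
Now (x6) is unsatisfied and unit — conflict.
Undo x1 and try x1 = True.
Unit clause (x6) forces x6 = True.
Unit clause (x2) forces x2 = True.
Unit clause (x5) forces x5 = True.
Unit clause (¬x7) forces x7 = False.
Unit clause (x3) forces x3 = True.
Now (¬x3) is unsatisfied and unit — conflict.
Both values of x1 lead to a conflict.
Undo x4 and try x4 = False.
Case x3 = False:
Unit clause (x1) forces x1 = True.
Unit clause (¬x7) forces x7 = False.
Unit clause (x5) forces x5 = True.
Now (¬x5) is unsatisfied and unit — conflict.
Undo x3 and try x3 = True.
Unit clause (x2) forces x2 = True.
Now (¬x2) is unsatisfied and unit — conflict.
Both values of x3 lead to a conflict.
Both values of x4 lead to a conflict.
No assignment satisfies every clause.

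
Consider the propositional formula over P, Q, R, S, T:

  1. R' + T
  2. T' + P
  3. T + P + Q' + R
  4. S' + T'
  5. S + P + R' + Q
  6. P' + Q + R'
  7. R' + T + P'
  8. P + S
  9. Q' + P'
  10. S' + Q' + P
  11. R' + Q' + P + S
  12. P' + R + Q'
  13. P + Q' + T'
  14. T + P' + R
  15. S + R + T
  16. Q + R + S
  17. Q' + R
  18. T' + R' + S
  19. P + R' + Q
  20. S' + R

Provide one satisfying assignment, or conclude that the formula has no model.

Case R = 0:
The clause (Q') is unit, so Q = 0.
The clause (S) is unit, so S = 1.
Now (S') is unsatisfied and unit — conflict.
That branch fails; take R = 1 instead.
The clause (T) is unit, so T = 1.
The clause (P) is unit, so P = 1.
The clause (S') is unit, so S = 0.
Now (S) is unsatisfied and unit — conflict.
Both values of R lead to a conflict.

UNSATISFIABLE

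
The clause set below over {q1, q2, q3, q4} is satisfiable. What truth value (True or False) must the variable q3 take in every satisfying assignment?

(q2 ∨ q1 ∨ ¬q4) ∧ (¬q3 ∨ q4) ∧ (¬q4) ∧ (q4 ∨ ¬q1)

Suppose q3 = True.
(q4) alone gives q4 = True.
Now (¬q4) is unsatisfied and unit — conflict.
So every satisfying assignment has q3 = False.

False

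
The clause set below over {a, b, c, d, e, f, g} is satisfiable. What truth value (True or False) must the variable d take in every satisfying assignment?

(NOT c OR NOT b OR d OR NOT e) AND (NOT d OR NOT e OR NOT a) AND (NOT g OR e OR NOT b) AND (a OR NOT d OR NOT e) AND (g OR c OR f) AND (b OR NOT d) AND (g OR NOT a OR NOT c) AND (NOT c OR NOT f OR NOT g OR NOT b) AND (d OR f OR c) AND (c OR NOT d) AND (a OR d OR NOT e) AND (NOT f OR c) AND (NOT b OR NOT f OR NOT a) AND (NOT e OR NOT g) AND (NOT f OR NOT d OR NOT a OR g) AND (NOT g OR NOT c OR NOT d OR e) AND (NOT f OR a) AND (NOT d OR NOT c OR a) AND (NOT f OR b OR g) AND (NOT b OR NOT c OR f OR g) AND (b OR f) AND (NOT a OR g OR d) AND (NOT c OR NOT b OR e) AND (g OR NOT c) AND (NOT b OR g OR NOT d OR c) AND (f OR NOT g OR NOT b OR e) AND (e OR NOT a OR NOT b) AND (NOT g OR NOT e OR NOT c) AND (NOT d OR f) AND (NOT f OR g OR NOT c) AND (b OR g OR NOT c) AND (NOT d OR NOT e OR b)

Suppose d = true.
The clause (b) is unit, so b = true.
The clause (c) is unit, so c = true.
The clause (a) is unit, so a = true.
The clause (NOT e) is unit, so e = false.
But (e) is also a unit clause — contradiction.
So every satisfying assignment has d = False.

False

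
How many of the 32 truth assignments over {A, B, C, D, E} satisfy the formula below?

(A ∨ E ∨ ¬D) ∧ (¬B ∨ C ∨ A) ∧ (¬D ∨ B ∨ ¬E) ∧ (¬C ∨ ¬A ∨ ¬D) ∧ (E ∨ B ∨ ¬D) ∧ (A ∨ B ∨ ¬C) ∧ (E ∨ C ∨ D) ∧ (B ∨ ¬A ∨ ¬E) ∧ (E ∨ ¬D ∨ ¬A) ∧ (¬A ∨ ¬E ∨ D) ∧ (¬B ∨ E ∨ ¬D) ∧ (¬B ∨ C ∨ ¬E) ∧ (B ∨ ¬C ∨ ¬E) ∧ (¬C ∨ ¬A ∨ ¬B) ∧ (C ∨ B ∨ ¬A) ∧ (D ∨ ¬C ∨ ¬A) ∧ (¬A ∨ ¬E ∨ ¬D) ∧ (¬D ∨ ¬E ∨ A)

3

There are 2^5 = 32 truth assignments over (A, B, C, D, E).
Split on B. With B = True, the clauses containing B are satisfied and ¬B drops from the rest; 2 of the 2^4 = 16 assignments to the other variables satisfy what remains.
With B = False, by the same count on the reduced clause set, 1 assignment works.
Total: 2 + 1 = 3.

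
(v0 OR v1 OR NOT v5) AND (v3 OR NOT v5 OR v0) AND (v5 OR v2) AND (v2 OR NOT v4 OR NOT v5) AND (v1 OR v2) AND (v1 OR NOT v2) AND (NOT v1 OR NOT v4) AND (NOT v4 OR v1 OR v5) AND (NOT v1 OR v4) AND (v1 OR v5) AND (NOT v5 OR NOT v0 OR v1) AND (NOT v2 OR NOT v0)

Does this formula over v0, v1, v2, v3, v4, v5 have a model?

Suppose v5 = true.
Suppose v0 = true.
From the singleton clause (v1), v1 = true.
From the singleton clause (NOT v4), v4 = false.
But (v4) is also a unit clause — contradiction.
Undo v0 and try v0 = false.
From the singleton clause (v1), v1 = true.
From the singleton clause (v3), v3 = true.
From the singleton clause (NOT v4), v4 = false.
But (v4) is also a unit clause — contradiction.
Neither v0 = true nor v0 = false works.
Undo v5 and try v5 = false.
From the singleton clause (v2), v2 = true.
From the singleton clause (v1), v1 = true.
From the singleton clause (NOT v4), v4 = false.
But (v4) is also a unit clause — contradiction.
Neither v5 = true nor v5 = false works.
No assignment satisfies every clause.

No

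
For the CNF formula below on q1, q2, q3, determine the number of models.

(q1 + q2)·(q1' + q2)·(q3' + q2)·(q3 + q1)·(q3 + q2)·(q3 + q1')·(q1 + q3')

1

There are 2^3 = 8 truth assignments over (q1, q2, q3).
Check each against the 7 clauses (columns in the order q1, q2, q3):
  F F F  ✗ fails (q1 + q2)
  F F T  ✗ fails (q1 + q2)
  F T F  ✗ fails (q3 + q1)
  F T T  ✗ fails (q1 + q3')
  T F F  ✗ fails (q1' + q2)
  T F T  ✗ fails (q1' + q2)
  T T F  ✗ fails (q3 + q1')
  T T T  ✓ satisfies all
1 of the 8 rows is a model.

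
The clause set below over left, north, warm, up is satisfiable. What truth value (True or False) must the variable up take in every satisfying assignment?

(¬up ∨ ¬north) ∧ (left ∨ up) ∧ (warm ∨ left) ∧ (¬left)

Suppose up = False.
(left) alone gives left = True.
That conflicts with the unit clause (¬left).
So every satisfying assignment has up = True.

True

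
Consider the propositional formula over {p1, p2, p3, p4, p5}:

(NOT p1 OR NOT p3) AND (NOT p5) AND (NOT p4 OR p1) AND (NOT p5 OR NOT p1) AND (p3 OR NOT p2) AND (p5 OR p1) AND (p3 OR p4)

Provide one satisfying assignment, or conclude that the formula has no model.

p1: true,  p2: false,  p3: false,  p4: true,  p5: false

From the singleton clause (NOT p5), p5 = false.
From the singleton clause (p1), p1 = true.
From the singleton clause (NOT p3), p3 = false.
From the singleton clause (NOT p2), p2 = false.
From the singleton clause (p4), p4 = true.
This assignment satisfies each clause.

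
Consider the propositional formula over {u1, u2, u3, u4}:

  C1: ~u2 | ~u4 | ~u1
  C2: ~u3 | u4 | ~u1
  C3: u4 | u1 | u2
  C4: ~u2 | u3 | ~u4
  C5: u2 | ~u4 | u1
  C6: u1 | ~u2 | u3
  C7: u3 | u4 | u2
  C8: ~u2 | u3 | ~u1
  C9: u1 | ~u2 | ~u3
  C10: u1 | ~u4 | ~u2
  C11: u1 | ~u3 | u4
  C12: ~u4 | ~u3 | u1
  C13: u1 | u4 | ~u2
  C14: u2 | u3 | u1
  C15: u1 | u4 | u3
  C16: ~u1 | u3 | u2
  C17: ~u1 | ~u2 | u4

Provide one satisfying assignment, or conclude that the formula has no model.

u1: 1,  u2: 0,  u3: 1,  u4: 1

Branch on u2: set u2 = 0.
Branch on u4: set u4 = 1.
The clause (u1) is unit, so u1 = 1.
The clause (u3) is unit, so u3 = 1.
This assignment satisfies each clause.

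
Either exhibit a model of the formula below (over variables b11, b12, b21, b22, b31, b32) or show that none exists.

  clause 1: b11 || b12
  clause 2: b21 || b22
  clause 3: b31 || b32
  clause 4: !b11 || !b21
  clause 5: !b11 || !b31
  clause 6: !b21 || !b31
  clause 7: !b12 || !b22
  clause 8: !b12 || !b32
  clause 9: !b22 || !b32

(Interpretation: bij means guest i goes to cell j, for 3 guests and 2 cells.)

UNSATISFIABLE

Case b11 = true:
Unit clause (!b21) forces b21 = false.
Unit clause (b22) forces b22 = true.
Unit clause (!b31) forces b31 = false.
Unit clause (b32) forces b32 = true.
But (!b32) is also a unit clause — contradiction.
So b11 must be the other value — set b11 = false.
Unit clause (b12) forces b12 = true.
Unit clause (!b22) forces b22 = false.
Unit clause (b21) forces b21 = true.
Unit clause (!b31) forces b31 = false.
Unit clause (b32) forces b32 = true.
But (!b32) is also a unit clause — contradiction.
Both values of b11 lead to a conflict.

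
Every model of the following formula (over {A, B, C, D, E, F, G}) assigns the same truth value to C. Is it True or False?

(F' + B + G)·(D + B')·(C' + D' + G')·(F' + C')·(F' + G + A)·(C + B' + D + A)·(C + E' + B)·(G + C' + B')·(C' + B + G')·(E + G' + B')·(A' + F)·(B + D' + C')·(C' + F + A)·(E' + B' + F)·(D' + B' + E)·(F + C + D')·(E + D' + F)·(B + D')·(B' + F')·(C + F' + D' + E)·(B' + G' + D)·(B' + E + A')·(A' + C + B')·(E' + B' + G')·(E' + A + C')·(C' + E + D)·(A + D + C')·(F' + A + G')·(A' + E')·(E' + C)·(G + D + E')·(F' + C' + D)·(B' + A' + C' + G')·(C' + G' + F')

Suppose C = 1.
From the singleton clause (F'), F = 0.
From the singleton clause (A'), A = 0.
Now (A) is unsatisfied and unit — conflict.
So every satisfying assignment has C = False.

False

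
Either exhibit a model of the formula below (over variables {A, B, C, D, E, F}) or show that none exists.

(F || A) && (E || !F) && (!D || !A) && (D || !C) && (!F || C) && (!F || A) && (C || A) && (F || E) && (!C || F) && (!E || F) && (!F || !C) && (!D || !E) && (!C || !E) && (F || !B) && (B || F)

UNSATISFIABLE

Try F = true.
Unit clause (E) forces E = true.
Unit clause (C) forces C = true.
Now (!C) is unsatisfied and unit — conflict.
That branch fails; take F = false instead.
Unit clause (A) forces A = true.
Unit clause (!D) forces D = false.
Unit clause (!C) forces C = false.
Unit clause (E) forces E = true.
Now (!E) is unsatisfied and unit — conflict.
Either choice for F ends in contradiction.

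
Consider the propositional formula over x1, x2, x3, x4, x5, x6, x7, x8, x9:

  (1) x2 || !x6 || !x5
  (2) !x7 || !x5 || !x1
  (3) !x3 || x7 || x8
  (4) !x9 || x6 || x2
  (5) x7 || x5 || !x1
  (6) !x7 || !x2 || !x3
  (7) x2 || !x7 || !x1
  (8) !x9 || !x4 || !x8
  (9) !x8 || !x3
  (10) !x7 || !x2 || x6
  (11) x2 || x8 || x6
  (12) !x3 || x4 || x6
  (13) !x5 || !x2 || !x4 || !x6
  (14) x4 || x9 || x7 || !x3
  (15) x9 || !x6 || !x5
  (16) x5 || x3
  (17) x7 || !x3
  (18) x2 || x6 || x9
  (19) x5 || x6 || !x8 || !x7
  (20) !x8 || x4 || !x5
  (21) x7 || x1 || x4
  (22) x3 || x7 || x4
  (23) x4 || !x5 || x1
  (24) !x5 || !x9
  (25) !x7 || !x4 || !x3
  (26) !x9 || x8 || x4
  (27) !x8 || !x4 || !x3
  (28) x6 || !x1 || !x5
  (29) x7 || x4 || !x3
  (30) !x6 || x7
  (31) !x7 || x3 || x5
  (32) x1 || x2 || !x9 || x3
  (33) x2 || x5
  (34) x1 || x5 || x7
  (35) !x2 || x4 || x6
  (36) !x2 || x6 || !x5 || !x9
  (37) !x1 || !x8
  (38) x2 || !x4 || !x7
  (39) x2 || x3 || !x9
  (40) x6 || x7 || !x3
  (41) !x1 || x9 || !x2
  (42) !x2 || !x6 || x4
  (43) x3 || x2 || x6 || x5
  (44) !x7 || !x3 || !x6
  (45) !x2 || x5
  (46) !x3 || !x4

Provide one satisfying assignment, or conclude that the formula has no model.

x1: false, x2: true, x3: false, x4: true, x5: true, x6: false, x7: false, x8: true, x9: false

Suppose x8 = true.
From the singleton clause (!x3), x3 = false.
From the singleton clause (x5), x5 = true.
From the singleton clause (x4), x4 = true.
From the singleton clause (!x9), x9 = false.
From the singleton clause (!x6), x6 = false.
From the singleton clause (x2), x2 = true.
From the singleton clause (!x7), x7 = false.
From the singleton clause (!x1), x1 = false.
This assignment satisfies each clause.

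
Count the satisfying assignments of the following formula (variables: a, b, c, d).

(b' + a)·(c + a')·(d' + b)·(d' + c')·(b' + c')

3

There are 2^4 = 16 truth assignments over (a, b, c, d).
Split on b. With b = 1, the clauses containing b are satisfied and b' drops from the rest; 0 of the 2^3 = 8 assignments to the other variables satisfy what remains.
With b = 0, by the same count on the reduced clause set, 3 assignments work.
(One model: a=F, b=F, c=F, d=F.)
Total: 0 + 3 = 3.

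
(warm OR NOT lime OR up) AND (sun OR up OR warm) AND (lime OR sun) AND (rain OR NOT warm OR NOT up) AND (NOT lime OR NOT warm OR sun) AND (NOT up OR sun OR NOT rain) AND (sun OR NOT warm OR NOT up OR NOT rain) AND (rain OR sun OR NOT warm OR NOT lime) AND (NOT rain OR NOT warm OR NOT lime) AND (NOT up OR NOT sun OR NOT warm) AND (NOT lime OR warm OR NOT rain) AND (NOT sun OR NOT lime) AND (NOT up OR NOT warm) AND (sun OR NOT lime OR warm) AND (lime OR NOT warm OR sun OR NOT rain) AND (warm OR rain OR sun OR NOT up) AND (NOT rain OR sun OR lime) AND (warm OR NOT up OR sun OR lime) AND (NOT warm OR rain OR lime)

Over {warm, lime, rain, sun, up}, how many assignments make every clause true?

There are 2^5 = 32 truth assignments over (warm, lime, rain, sun, up).
Split on lime. With lime = true, the clauses containing lime are satisfied and NOT lime drops from the rest; 0 of the 2^4 = 16 assignments to the other variables satisfy what remains.
With lime = false, by the same count on the reduced clause set, 5 assignments work.
(One model: warm=F, lime=F, rain=F, sun=T, up=F.)
Total: 0 + 5 = 5.

5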